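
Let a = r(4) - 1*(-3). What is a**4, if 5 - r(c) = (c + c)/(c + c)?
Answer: 2401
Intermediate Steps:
r(c) = 4 (r(c) = 5 - (c + c)/(c + c) = 5 - 2*c/(2*c) = 5 - 2*c*1/(2*c) = 5 - 1*1 = 5 - 1 = 4)
a = 7 (a = 4 - 1*(-3) = 4 + 3 = 7)
a**4 = 7**4 = 2401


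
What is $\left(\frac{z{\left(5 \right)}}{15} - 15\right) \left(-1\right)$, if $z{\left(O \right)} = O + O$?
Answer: $\frac{43}{3} \approx 14.333$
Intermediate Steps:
$z{\left(O \right)} = 2 O$
$\left(\frac{z{\left(5 \right)}}{15} - 15\right) \left(-1\right) = \left(\frac{2 \cdot 5}{15} - 15\right) \left(-1\right) = \left(10 \cdot \frac{1}{15} - 15\right) \left(-1\right) = \left(\frac{2}{3} - 15\right) \left(-1\right) = \left(- \frac{43}{3}\right) \left(-1\right) = \frac{43}{3}$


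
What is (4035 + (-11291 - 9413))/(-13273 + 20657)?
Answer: -16669/7384 ≈ -2.2575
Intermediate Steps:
(4035 + (-11291 - 9413))/(-13273 + 20657) = (4035 - 20704)/7384 = -16669*1/7384 = -16669/7384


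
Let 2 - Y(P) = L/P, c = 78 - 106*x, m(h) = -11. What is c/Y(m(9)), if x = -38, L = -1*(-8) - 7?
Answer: 45166/23 ≈ 1963.7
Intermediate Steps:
L = 1 (L = 8 - 7 = 1)
c = 4106 (c = 78 - 106*(-38) = 78 + 4028 = 4106)
Y(P) = 2 - 1/P
c/Y(m(9)) = 4106/(2 - 1/(-11)) = 4106/(2 - 1*(-1/11)) = 4106/(2 + 1/11) = 4106/(23/11) = 4106*(11/23) = 45166/23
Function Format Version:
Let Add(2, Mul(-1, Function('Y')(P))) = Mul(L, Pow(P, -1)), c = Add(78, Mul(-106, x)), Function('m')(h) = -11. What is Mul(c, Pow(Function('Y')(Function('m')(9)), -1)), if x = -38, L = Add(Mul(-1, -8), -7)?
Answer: Rational(45166, 23) ≈ 1963.7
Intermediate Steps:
L = 1 (L = Add(8, -7) = 1)
c = 4106 (c = Add(78, Mul(-106, -38)) = Add(78, 4028) = 4106)
Function('Y')(P) = Add(2, Mul(-1, Pow(P, -1))) (Function('Y')(P) = Add(2, Mul(-1, Mul(1, Pow(P, -1)))) = Add(2, Mul(-1, Pow(P, -1))))
Mul(c, Pow(Function('Y')(Function('m')(9)), -1)) = Mul(4106, Pow(Add(2, Mul(-1, Pow(-11, -1))), -1)) = Mul(4106, Pow(Add(2, Mul(-1, Rational(-1, 11))), -1)) = Mul(4106, Pow(Add(2, Rational(1, 11)), -1)) = Mul(4106, Pow(Rational(23, 11), -1)) = Mul(4106, Rational(11, 23)) = Rational(45166, 23)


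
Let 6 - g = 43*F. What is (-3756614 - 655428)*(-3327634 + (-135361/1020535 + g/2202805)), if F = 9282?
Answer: 6600991674762185027717942/449607920135 ≈ 1.4682e+13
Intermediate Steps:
g = -399120 (g = 6 - 43*9282 = 6 - 1*399126 = 6 - 399126 = -399120)
(-3756614 - 655428)*(-3327634 + (-135361/1020535 + g/2202805)) = (-3756614 - 655428)*(-3327634 + (-135361/1020535 - 399120/2202805)) = -4412042*(-3327634 + (-135361*1/1020535 - 399120*1/2202805)) = -4412042*(-3327634 + (-135361/1020535 - 79824/440561)) = -4412042*(-3327634 - 141097963361/449607920135) = -4412042*(-1496130742808473951/449607920135) = 6600991674762185027717942/449607920135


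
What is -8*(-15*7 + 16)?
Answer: 712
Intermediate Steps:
-8*(-15*7 + 16) = -8*(-105 + 16) = -8*(-89) = 712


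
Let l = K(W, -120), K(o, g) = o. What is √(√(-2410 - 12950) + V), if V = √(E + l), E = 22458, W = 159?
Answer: √(3*√2513 + 32*I*√15) ≈ 13.139 + 4.7163*I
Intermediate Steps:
l = 159
V = 3*√2513 (V = √(22458 + 159) = √22617 = 3*√2513 ≈ 150.39)
√(√(-2410 - 12950) + V) = √(√(-2410 - 12950) + 3*√2513) = √(√(-15360) + 3*√2513) = √(32*I*√15 + 3*√2513) = √(3*√2513 + 32*I*√15)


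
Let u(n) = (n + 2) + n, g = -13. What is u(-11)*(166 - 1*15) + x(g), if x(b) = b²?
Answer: -2851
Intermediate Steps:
u(n) = 2 + 2*n (u(n) = (2 + n) + n = 2 + 2*n)
u(-11)*(166 - 1*15) + x(g) = (2 + 2*(-11))*(166 - 1*15) + (-13)² = (2 - 22)*(166 - 15) + 169 = -20*151 + 169 = -3020 + 169 = -2851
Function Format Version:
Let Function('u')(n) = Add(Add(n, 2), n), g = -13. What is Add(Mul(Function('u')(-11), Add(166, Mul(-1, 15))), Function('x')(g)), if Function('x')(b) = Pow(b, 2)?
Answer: -2851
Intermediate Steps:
Function('u')(n) = Add(2, Mul(2, n)) (Function('u')(n) = Add(Add(2, n), n) = Add(2, Mul(2, n)))
Add(Mul(Function('u')(-11), Add(166, Mul(-1, 15))), Function('x')(g)) = Add(Mul(Add(2, Mul(2, -11)), Add(166, Mul(-1, 15))), Pow(-13, 2)) = Add(Mul(Add(2, -22), Add(166, -15)), 169) = Add(Mul(-20, 151), 169) = Add(-3020, 169) = -2851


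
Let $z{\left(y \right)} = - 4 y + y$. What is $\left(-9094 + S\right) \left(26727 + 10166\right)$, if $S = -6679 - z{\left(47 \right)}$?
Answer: $-576711376$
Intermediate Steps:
$z{\left(y \right)} = - 3 y$
$S = -6538$ ($S = -6679 - \left(-3\right) 47 = -6679 - -141 = -6679 + 141 = -6538$)
$\left(-9094 + S\right) \left(26727 + 10166\right) = \left(-9094 - 6538\right) \left(26727 + 10166\right) = \left(-15632\right) 36893 = -576711376$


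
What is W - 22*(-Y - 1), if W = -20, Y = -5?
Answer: -108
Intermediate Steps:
W - 22*(-Y - 1) = -20 - 22*(-1*(-5) - 1) = -20 - 22*(5 - 1) = -20 - 22*4 = -20 - 88 = -108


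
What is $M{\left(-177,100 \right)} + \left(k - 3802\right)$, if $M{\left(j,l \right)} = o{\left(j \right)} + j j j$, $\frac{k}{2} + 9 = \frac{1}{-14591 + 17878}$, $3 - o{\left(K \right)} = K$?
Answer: $- \frac{18239145549}{3287} \approx -5.5489 \cdot 10^{6}$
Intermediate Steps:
$o{\left(K \right)} = 3 - K$
$k = - \frac{59164}{3287}$ ($k = -18 + \frac{2}{-14591 + 17878} = -18 + \frac{2}{3287} = - \frac{59164}{3287} \approx -17.999$)
$M{\left(j,l \right)} = 3 + j^{3} - j$ ($M{\left(j,l \right)} = \left(3 - j\right) + j j j = \left(3 - j\right) + j^{2} j = \left(3 - j\right) + j^{3} = 3 + j^{3} - j$)
$M{\left(-177,100 \right)} + \left(k - 3802\right) = \left(3 + \left(-177\right)^{3} - -177\right) - \frac{12556338}{3287} = \left(3 - 5545233 + 177\right) - \frac{12556338}{3287} = -5545053 - \frac{12556338}{3287} = - \frac{18239145549}{3287}$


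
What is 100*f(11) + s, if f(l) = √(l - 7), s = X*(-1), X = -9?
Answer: 209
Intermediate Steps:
s = 9 (s = -9*(-1) = 9)
f(l) = √(-7 + l)
100*f(11) + s = 100*√(-7 + 11) + 9 = 100*√4 + 9 = 100*2 + 9 = 200 + 9 = 209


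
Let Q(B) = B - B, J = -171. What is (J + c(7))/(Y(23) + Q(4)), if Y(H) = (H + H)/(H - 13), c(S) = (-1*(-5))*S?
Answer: -680/23 ≈ -29.565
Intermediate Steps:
c(S) = 5*S
Y(H) = 2*H/(-13 + H) (Y(H) = (2*H)/(-13 + H) = 2*H/(-13 + H))
Q(B) = 0
(J + c(7))/(Y(23) + Q(4)) = (-171 + 5*7)/(2*23/(-13 + 23) + 0) = (-171 + 35)/(2*23/10 + 0) = -136/(2*23*(⅒) + 0) = -136/(23/5 + 0) = -136/23/5 = -136*5/23 = -680/23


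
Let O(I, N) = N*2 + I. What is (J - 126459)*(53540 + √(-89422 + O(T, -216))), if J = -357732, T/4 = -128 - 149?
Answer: -25923586140 - 484191*I*√90962 ≈ -2.5924e+10 - 1.4603e+8*I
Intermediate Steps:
T = -1108 (T = 4*(-128 - 149) = 4*(-277) = -1108)
O(I, N) = I + 2*N (O(I, N) = 2*N + I = I + 2*N)
(J - 126459)*(53540 + √(-89422 + O(T, -216))) = (-357732 - 126459)*(53540 + √(-89422 + (-1108 + 2*(-216)))) = -484191*(53540 + √(-89422 + (-1108 - 432))) = -484191*(53540 + √(-89422 - 1540)) = -484191*(53540 + √(-90962)) = -484191*(53540 + I*√90962) = -25923586140 - 484191*I*√90962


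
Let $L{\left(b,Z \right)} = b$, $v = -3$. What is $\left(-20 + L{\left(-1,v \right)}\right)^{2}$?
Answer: $441$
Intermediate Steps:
$\left(-20 + L{\left(-1,v \right)}\right)^{2} = \left(-20 - 1\right)^{2} = \left(-21\right)^{2} = 441$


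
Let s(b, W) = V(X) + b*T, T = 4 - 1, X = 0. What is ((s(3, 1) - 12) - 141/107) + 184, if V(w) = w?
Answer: 19226/107 ≈ 179.68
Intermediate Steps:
T = 3
s(b, W) = 3*b (s(b, W) = 0 + b*3 = 0 + 3*b = 3*b)
((s(3, 1) - 12) - 141/107) + 184 = ((3*3 - 12) - 141/107) + 184 = ((9 - 12) - 141*1/107) + 184 = (-3 - 141/107) + 184 = -462/107 + 184 = 19226/107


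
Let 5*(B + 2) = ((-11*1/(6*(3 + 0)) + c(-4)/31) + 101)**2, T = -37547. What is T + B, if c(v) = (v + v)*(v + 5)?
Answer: -55335242051/1556820 ≈ -35544.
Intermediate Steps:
c(v) = 2*v*(5 + v) (c(v) = (2*v)*(5 + v) = 2*v*(5 + v))
B = 3118678489/1556820 (B = -2 + ((-11*1/(6*(3 + 0)) + (2*(-4)*(5 - 4))/31) + 101)**2/5 = -2 + ((-11/(6*3) + (2*(-4)*1)*(1/31)) + 101)**2/5 = -2 + ((-11/18 - 8*1/31) + 101)**2/5 = -2 + ((-11*1/18 - 8/31) + 101)**2/5 = -2 + ((-11/18 - 8/31) + 101)**2/5 = -2 + (-485/558 + 101)**2/5 = -2 + (55873/558)**2/5 = -2 + (1/5)*(3121792129/311364) = -2 + 3121792129/1556820 = 3118678489/1556820 ≈ 2003.2)
T + B = -37547 + 3118678489/1556820 = -55335242051/1556820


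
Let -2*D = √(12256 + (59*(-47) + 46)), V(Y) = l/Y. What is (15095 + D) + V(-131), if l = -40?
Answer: 1977485/131 - √9529/2 ≈ 15047.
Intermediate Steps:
V(Y) = -40/Y
D = -√9529/2 (D = -√(12256 + (59*(-47) + 46))/2 = -√(12256 + (-2773 + 46))/2 = -√(12256 - 2727)/2 = -√9529/2 ≈ -48.808)
(15095 + D) + V(-131) = (15095 - √9529/2) - 40/(-131) = (15095 - √9529/2) - 40*(-1/131) = (15095 - √9529/2) + 40/131 = 1977485/131 - √9529/2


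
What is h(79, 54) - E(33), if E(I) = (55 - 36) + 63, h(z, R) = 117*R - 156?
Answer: 6080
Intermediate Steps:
h(z, R) = -156 + 117*R
E(I) = 82 (E(I) = 19 + 63 = 82)
h(79, 54) - E(33) = (-156 + 117*54) - 1*82 = (-156 + 6318) - 82 = 6162 - 82 = 6080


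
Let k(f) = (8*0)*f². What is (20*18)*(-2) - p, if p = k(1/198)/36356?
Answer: -720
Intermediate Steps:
k(f) = 0 (k(f) = 0*f² = 0)
p = 0 (p = 0/36356 = 0*(1/36356) = 0)
(20*18)*(-2) - p = (20*18)*(-2) - 1*0 = 360*(-2) + 0 = -720 + 0 = -720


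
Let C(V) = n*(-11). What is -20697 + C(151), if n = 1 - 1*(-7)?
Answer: -20785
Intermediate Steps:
n = 8 (n = 1 + 7 = 8)
C(V) = -88 (C(V) = 8*(-11) = -88)
-20697 + C(151) = -20697 - 88 = -20785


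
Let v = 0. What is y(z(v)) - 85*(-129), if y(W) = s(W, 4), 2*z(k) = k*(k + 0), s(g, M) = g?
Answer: 10965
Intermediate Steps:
z(k) = k²/2 (z(k) = (k*(k + 0))/2 = (k*k)/2 = k²/2)
y(W) = W
y(z(v)) - 85*(-129) = (½)*0² - 85*(-129) = (½)*0 + 10965 = 0 + 10965 = 10965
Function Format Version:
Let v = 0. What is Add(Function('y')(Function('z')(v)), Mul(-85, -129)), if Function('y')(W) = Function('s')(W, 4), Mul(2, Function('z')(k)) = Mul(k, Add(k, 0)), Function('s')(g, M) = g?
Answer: 10965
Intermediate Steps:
Function('z')(k) = Mul(Rational(1, 2), Pow(k, 2)) (Function('z')(k) = Mul(Rational(1, 2), Mul(k, Add(k, 0))) = Mul(Rational(1, 2), Mul(k, k)) = Mul(Rational(1, 2), Pow(k, 2)))
Function('y')(W) = W
Add(Function('y')(Function('z')(v)), Mul(-85, -129)) = Add(Mul(Rational(1, 2), Pow(0, 2)), Mul(-85, -129)) = Add(Mul(Rational(1, 2), 0), 10965) = Add(0, 10965) = 10965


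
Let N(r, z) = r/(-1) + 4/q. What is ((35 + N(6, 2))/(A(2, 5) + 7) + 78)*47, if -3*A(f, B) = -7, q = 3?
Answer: 15275/4 ≈ 3818.8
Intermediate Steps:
A(f, B) = 7/3 (A(f, B) = -⅓*(-7) = 7/3)
N(r, z) = 4/3 - r (N(r, z) = r/(-1) + 4/3 = r*(-1) + 4*(⅓) = -r + 4/3 = 4/3 - r)
((35 + N(6, 2))/(A(2, 5) + 7) + 78)*47 = ((35 + (4/3 - 1*6))/(7/3 + 7) + 78)*47 = ((35 + (4/3 - 6))/(28/3) + 78)*47 = ((35 - 14/3)*(3/28) + 78)*47 = ((91/3)*(3/28) + 78)*47 = (13/4 + 78)*47 = (325/4)*47 = 15275/4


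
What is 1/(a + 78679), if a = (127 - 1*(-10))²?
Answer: 1/97448 ≈ 1.0262e-5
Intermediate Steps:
a = 18769 (a = (127 + 10)² = 137² = 18769)
1/(a + 78679) = 1/(18769 + 78679) = 1/97448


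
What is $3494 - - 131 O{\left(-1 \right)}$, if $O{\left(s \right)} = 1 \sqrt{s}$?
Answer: $3494 + 131 i \approx 3494.0 + 131.0 i$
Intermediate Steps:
$O{\left(s \right)} = \sqrt{s}$
$3494 - - 131 O{\left(-1 \right)} = 3494 - - 131 \sqrt{-1} = 3494 - - 131 i = 3494 + 131 i$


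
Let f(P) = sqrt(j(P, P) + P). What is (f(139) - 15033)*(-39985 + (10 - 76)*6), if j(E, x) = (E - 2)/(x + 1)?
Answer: 607047573 - 40381*sqrt(685895)/70 ≈ 6.0657e+8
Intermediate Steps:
j(E, x) = (-2 + E)/(1 + x)
f(P) = sqrt(P + (-2 + P)/(1 + P)) (f(P) = sqrt((-2 + P)/(1 + P) + P) = sqrt(P + (-2 + P)/(1 + P)))
(f(139) - 15033)*(-39985 + (10 - 76)*6) = (sqrt((-2 + 139 + 139*(1 + 139))/(1 + 139)) - 15033)*(-39985 + (10 - 76)*6) = (sqrt((-2 + 139 + 139*140)/140) - 15033)*(-39985 - 66*6) = (sqrt((-2 + 139 + 19460)/140) - 15033)*(-39985 - 396) = (sqrt((1/140)*19597) - 15033)*(-40381) = (sqrt(19597/140) - 15033)*(-40381) = (sqrt(685895)/70 - 15033)*(-40381) = (-15033 + sqrt(685895)/70)*(-40381) = 607047573 - 40381*sqrt(685895)/70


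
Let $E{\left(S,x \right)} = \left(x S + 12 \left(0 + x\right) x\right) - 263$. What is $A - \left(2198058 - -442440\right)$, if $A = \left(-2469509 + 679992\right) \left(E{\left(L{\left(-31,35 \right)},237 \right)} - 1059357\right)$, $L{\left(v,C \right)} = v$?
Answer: $703168379965$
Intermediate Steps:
$E{\left(S,x \right)} = -263 + 12 x^{2} + S x$ ($E{\left(S,x \right)} = \left(S x + 12 x x\right) - 263 = \left(S x + 12 x^{2}\right) - 263 = \left(12 x^{2} + S x\right) - 263 = -263 + 12 x^{2} + S x$)
$A = 703171020463$ ($A = \left(-2469509 + 679992\right) \left(\left(-263 + 12 \cdot 237^{2} - 7347\right) - 1059357\right) = - 1789517 \left(\left(-263 + 12 \cdot 56169 - 7347\right) - 1059357\right) = - 1789517 \left(\left(-263 + 674028 - 7347\right) - 1059357\right) = - 1789517 \left(666418 - 1059357\right) = \left(-1789517\right) \left(-392939\right) = 703171020463$)
$A - \left(2198058 - -442440\right) = 703171020463 - \left(2198058 - -442440\right) = 703171020463 - \left(2198058 + 442440\right) = 703171020463 - 2640498 = 703168379965$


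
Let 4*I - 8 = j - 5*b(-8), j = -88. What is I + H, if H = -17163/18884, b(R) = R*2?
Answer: -17163/18884 ≈ -0.90886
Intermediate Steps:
b(R) = 2*R
I = 0 (I = 2 + (-88 - 10*(-8))/4 = 2 + (-88 - 5*(-16))/4 = 2 + (-88 + 80)/4 = 2 + (¼)*(-8) = 2 - 2 = 0)
H = -17163/18884 (H = -17163*1/18884 = -17163/18884 ≈ -0.90886)
I + H = 0 - 17163/18884 = -17163/18884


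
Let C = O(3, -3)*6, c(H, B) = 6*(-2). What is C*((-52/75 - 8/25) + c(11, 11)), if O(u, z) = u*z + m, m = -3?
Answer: 23424/25 ≈ 936.96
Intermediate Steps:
c(H, B) = -12
O(u, z) = -3 + u*z (O(u, z) = u*z - 3 = -3 + u*z)
C = -72 (C = (-3 + 3*(-3))*6 = (-3 - 9)*6 = -12*6 = -72)
C*((-52/75 - 8/25) + c(11, 11)) = -72*((-52/75 - 8/25) - 12) = -72*(-76/75 - 12) = -72*(-976/75) = 23424/25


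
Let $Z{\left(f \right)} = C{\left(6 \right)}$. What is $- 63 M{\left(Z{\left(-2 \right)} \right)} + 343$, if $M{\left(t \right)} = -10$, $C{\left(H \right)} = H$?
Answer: $973$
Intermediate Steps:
$Z{\left(f \right)} = 6$
$- 63 M{\left(Z{\left(-2 \right)} \right)} + 343 = \left(-63\right) \left(-10\right) + 343 = 630 + 343 = 973$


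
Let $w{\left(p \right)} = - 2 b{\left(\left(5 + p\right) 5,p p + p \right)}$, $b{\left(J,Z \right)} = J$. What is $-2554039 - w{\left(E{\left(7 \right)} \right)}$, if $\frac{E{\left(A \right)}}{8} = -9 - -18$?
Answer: $-2553269$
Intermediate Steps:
$E{\left(A \right)} = 72$ ($E{\left(A \right)} = 8 \left(-9 - -18\right) = 8 \left(-9 + 18\right) = 8 \cdot 9 = 72$)
$w{\left(p \right)} = -50 - 10 p$ ($w{\left(p \right)} = - 2 \left(5 + p\right) 5 = - 2 \left(25 + 5 p\right) = -50 - 10 p$)
$-2554039 - w{\left(E{\left(7 \right)} \right)} = -2554039 - \left(-50 - 720\right) = -2554039 - -770 = -2554039 + 770 = -2553269$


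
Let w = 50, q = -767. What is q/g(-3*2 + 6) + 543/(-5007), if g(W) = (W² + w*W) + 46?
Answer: -1288449/76774 ≈ -16.782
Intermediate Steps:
g(W) = 46 + W² + 50*W (g(W) = (W² + 50*W) + 46 = 46 + W² + 50*W)
q/g(-3*2 + 6) + 543/(-5007) = -767/(46 + (-3*2 + 6)² + 50*(-3*2 + 6)) + 543/(-5007) = -767/(46 + (-6 + 6)² + 50*(-6 + 6)) + 543*(-1/5007) = -767/(46 + 0² + 50*0) - 181/1669 = -767/(46 + 0 + 0) - 181/1669 = -767/46 - 181/1669 = -1288449/76774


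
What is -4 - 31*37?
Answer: -1151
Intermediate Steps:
-4 - 31*37 = -4 - 1147 = -1151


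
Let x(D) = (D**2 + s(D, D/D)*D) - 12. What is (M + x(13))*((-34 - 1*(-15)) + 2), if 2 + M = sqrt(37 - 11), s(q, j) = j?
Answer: -2856 - 17*sqrt(26) ≈ -2942.7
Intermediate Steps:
M = -2 + sqrt(26) (M = -2 + sqrt(37 - 11) = -2 + sqrt(26) ≈ 3.0990)
x(D) = -12 + D + D**2 (x(D) = (D**2 + (D/D)*D) - 12 = (D**2 + 1*D) - 12 = (D**2 + D) - 12 = (D + D**2) - 12 = -12 + D + D**2)
(M + x(13))*((-34 - 1*(-15)) + 2) = ((-2 + sqrt(26)) + (-12 + 13 + 13**2))*((-34 - 1*(-15)) + 2) = ((-2 + sqrt(26)) + (-12 + 13 + 169))*((-34 + 15) + 2) = ((-2 + sqrt(26)) + 170)*(-19 + 2) = (168 + sqrt(26))*(-17) = -2856 - 17*sqrt(26)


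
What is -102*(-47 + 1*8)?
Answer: 3978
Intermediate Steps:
-102*(-47 + 1*8) = -102*(-47 + 8) = -102*(-39) = 3978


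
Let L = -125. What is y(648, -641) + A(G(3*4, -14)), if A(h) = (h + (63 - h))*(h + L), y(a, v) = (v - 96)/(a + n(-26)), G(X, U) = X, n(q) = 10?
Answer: -4685039/658 ≈ -7120.1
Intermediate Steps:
y(a, v) = (-96 + v)/(10 + a) (y(a, v) = (v - 96)/(a + 10) = (-96 + v)/(10 + a))
A(h) = -7875 + 63*h (A(h) = (h + (63 - h))*(h - 125) = 63*(-125 + h) = -7875 + 63*h)
y(648, -641) + A(G(3*4, -14)) = (-96 - 641)/(10 + 648) + (-7875 + 63*(3*4)) = -737/658 + (-7875 + 63*12) = (1/658)*(-737) + (-7875 + 756) = -737/658 - 7119 = -4685039/658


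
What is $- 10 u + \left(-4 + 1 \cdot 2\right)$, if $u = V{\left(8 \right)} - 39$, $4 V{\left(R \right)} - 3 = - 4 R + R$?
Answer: $\frac{881}{2} \approx 440.5$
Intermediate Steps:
$V{\left(R \right)} = \frac{3}{4} - \frac{3 R}{4}$ ($V{\left(R \right)} = \frac{3}{4} + \frac{- 4 R + R}{4} = \frac{3}{4} + \frac{\left(-3\right) R}{4} = \frac{3}{4} - \frac{3 R}{4}$)
$u = - \frac{177}{4}$ ($u = \left(\frac{3}{4} - 6\right) - 39 = - \frac{21}{4} - 39 = - \frac{177}{4} \approx -44.25$)
$- 10 u + \left(-4 + 1 \cdot 2\right) = \left(-10\right) \left(- \frac{177}{4}\right) + \left(-4 + 1 \cdot 2\right) = \frac{885}{2} + \left(-4 + 2\right) = \frac{885}{2} - 2 = \frac{881}{2}$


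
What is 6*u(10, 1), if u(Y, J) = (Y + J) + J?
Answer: 72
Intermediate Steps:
u(Y, J) = Y + 2*J (u(Y, J) = (J + Y) + J = Y + 2*J)
6*u(10, 1) = 6*(10 + 2*1) = 6*(10 + 2) = 6*12 = 72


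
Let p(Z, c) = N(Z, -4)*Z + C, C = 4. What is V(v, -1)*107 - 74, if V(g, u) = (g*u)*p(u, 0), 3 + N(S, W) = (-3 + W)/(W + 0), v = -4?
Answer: 2173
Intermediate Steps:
N(S, W) = -3 + (-3 + W)/W (N(S, W) = -3 + (-3 + W)/(W + 0) = -3 + (-3 + W)/W)
p(Z, c) = 4 - 5*Z/4 (p(Z, c) = (-2 - 3/(-4))*Z + 4 = (-2 - 3*(-1/4))*Z + 4 = (-2 + 3/4)*Z + 4 = -5*Z/4 + 4 = 4 - 5*Z/4)
V(g, u) = g*u*(4 - 5*u/4) (V(g, u) = (g*u)*(4 - 5*u/4) = g*u*(4 - 5*u/4))
V(v, -1)*107 - 74 = ((1/4)*(-4)*(-1)*(16 - 5*(-1)))*107 - 74 = ((1/4)*(-4)*(-1)*(16 + 5))*107 - 74 = ((1/4)*(-4)*(-1)*21)*107 - 74 = 21*107 - 74 = 2247 - 74 = 2173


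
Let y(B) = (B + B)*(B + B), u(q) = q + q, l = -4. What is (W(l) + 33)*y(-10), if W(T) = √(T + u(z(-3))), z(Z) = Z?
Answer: 13200 + 400*I*√10 ≈ 13200.0 + 1264.9*I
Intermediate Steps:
u(q) = 2*q
W(T) = √(-6 + T) (W(T) = √(T + 2*(-3)) = √(T - 6) = √(-6 + T))
y(B) = 4*B² (y(B) = (2*B)*(2*B) = 4*B²)
(W(l) + 33)*y(-10) = (√(-6 - 4) + 33)*(4*(-10)²) = (√(-10) + 33)*(4*100) = (I*√10 + 33)*400 = (33 + I*√10)*400 = 13200 + 400*I*√10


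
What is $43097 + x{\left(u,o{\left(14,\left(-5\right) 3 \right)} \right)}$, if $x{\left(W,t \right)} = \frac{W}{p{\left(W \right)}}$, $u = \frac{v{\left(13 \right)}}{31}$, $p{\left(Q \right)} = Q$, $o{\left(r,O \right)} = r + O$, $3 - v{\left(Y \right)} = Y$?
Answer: $43098$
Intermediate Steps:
$v{\left(Y \right)} = 3 - Y$
$o{\left(r,O \right)} = O + r$
$u = - \frac{10}{31}$ ($u = \frac{3 - 13}{31} = \left(3 - 13\right) \frac{1}{31} = \left(-10\right) \frac{1}{31} = - \frac{10}{31} \approx -0.32258$)
$x{\left(W,t \right)} = 1$ ($x{\left(W,t \right)} = \frac{W}{W} = 1$)
$43097 + x{\left(u,o{\left(14,\left(-5\right) 3 \right)} \right)} = 43097 + 1 = 43098$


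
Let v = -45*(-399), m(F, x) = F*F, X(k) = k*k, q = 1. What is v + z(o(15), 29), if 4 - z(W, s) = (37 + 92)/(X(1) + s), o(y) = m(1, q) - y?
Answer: 179547/10 ≈ 17955.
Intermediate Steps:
X(k) = k²
m(F, x) = F²
o(y) = 1 - y (o(y) = 1² - y = 1 - y)
v = 17955
z(W, s) = 4 - 129/(1 + s) (z(W, s) = 4 - (37 + 92)/(1² + s) = 4 - 129/(1 + s))
v + z(o(15), 29) = 17955 + (-125 + 4*29)/(1 + 29) = 17955 + (-125 + 116)/30 = 17955 + (1/30)*(-9) = 17955 - 3/10 = 179547/10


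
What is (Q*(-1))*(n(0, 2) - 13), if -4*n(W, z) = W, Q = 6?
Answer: 78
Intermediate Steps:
n(W, z) = -W/4
(Q*(-1))*(n(0, 2) - 13) = (6*(-1))*(-¼*0 - 13) = -6*(0 - 13) = -6*(-13) = 78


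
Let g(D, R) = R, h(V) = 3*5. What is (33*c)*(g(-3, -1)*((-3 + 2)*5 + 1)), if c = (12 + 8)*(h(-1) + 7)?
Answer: 58080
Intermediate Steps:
h(V) = 15
c = 440 (c = (12 + 8)*(15 + 7) = 20*22 = 440)
(33*c)*(g(-3, -1)*((-3 + 2)*5 + 1)) = (33*440)*(-((-3 + 2)*5 + 1)) = 14520*(-(-1*5 + 1)) = 14520*(-(-5 + 1)) = 14520*(-1*(-4)) = 14520*4 = 58080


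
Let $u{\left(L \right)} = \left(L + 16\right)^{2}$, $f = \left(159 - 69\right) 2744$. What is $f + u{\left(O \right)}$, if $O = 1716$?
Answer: $3246784$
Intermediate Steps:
$f = 246960$ ($f = \left(159 - 69\right) 2744 = 90 \cdot 2744 = 246960$)
$u{\left(L \right)} = \left(16 + L\right)^{2}$
$f + u{\left(O \right)} = 246960 + \left(16 + 1716\right)^{2} = 246960 + 1732^{2} = 246960 + 2999824 = 3246784$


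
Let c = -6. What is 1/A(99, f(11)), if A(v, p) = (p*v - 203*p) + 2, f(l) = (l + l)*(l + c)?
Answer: -1/11438 ≈ -8.7428e-5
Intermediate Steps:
f(l) = 2*l*(-6 + l) (f(l) = (l + l)*(l - 6) = (2*l)*(-6 + l) = 2*l*(-6 + l))
A(v, p) = 2 - 203*p + p*v (A(v, p) = (-203*p + p*v) + 2 = 2 - 203*p + p*v)
1/A(99, f(11)) = 1/(2 - 406*11*(-6 + 11) + (2*11*(-6 + 11))*99) = 1/(2 - 406*11*5 + (2*11*5)*99) = 1/(2 - 203*110 + 110*99) = 1/(2 - 22330 + 10890) = 1/(-11438) = -1/11438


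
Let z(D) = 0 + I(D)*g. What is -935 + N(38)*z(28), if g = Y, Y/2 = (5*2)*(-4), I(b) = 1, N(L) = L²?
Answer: -116455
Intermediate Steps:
Y = -80 (Y = 2*((5*2)*(-4)) = 2*(10*(-4)) = 2*(-40) = -80)
g = -80
z(D) = -80 (z(D) = 0 + 1*(-80) = 0 - 80 = -80)
-935 + N(38)*z(28) = -935 + 38²*(-80) = -935 + 1444*(-80) = -935 - 115520 = -116455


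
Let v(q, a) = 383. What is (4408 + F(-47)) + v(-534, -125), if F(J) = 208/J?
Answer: 224969/47 ≈ 4786.6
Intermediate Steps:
(4408 + F(-47)) + v(-534, -125) = (4408 + 208/(-47)) + 383 = (4408 + 208*(-1/47)) + 383 = (4408 - 208/47) + 383 = 206968/47 + 383 = 224969/47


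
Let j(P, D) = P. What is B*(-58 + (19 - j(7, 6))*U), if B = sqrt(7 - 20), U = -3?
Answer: -94*I*sqrt(13) ≈ -338.92*I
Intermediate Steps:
B = I*sqrt(13) (B = sqrt(-13) = I*sqrt(13) ≈ 3.6056*I)
B*(-58 + (19 - j(7, 6))*U) = (I*sqrt(13))*(-58 + (19 - 1*7)*(-3)) = (I*sqrt(13))*(-58 + (19 - 7)*(-3)) = (I*sqrt(13))*(-58 + 12*(-3)) = (I*sqrt(13))*(-58 - 36) = (I*sqrt(13))*(-94) = -94*I*sqrt(13)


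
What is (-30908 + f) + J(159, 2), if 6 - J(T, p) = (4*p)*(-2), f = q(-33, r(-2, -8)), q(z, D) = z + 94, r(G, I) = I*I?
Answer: -30825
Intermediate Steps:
r(G, I) = I**2
q(z, D) = 94 + z
f = 61 (f = 94 - 33 = 61)
J(T, p) = 6 + 8*p (J(T, p) = 6 - 4*p*(-2) = 6 - (-8)*p = 6 + 8*p)
(-30908 + f) + J(159, 2) = (-30908 + 61) + (6 + 8*2) = -30847 + (6 + 16) = -30847 + 22 = -30825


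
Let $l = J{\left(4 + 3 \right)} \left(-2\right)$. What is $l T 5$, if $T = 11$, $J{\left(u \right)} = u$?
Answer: $-770$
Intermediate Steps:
$l = -14$ ($l = \left(4 + 3\right) \left(-2\right) = 7 \left(-2\right) = -14$)
$l T 5 = \left(-14\right) 11 \cdot 5 = \left(-154\right) 5 = -770$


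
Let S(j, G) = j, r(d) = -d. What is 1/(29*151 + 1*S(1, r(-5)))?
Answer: 1/4380 ≈ 0.00022831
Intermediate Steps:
1/(29*151 + 1*S(1, r(-5))) = 1/(29*151 + 1*1) = 1/(4379 + 1) = 1/4380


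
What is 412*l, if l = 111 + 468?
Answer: 238548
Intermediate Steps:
l = 579
412*l = 412*579 = 238548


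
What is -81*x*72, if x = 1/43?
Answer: -5832/43 ≈ -135.63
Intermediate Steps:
x = 1/43 ≈ 0.023256
-81*x*72 = -81*1/43*72 = -81/43*72 = -5832/43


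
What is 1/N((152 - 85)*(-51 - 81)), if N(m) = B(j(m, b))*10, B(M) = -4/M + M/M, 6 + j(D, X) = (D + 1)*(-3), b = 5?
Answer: 26523/265190 ≈ 0.10002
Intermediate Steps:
j(D, X) = -9 - 3*D (j(D, X) = -6 + (D + 1)*(-3) = -6 + (1 + D)*(-3) = -6 + (-3 - 3*D) = -9 - 3*D)
B(M) = 1 - 4/M (B(M) = -4/M + 1 = 1 - 4/M)
N(m) = 10*(-13 - 3*m)/(-9 - 3*m) (N(m) = ((-4 + (-9 - 3*m))/(-9 - 3*m))*10 = ((-13 - 3*m)/(-9 - 3*m))*10 = 10*(-13 - 3*m)/(-9 - 3*m))
1/N((152 - 85)*(-51 - 81)) = 1/(10*(13 + 3*((152 - 85)*(-51 - 81)))/(3*(3 + (152 - 85)*(-51 - 81)))) = 1/(10*(13 + 3*(67*(-132)))/(3*(3 + 67*(-132)))) = 1/(10*(13 + 3*(-8844))/(3*(3 - 8844))) = 1/((10/3)*(13 - 26532)/(-8841)) = 1/((10/3)*(-1/8841)*(-26519)) = 1/(265190/26523) = 26523/265190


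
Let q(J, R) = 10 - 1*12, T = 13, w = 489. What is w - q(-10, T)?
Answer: 491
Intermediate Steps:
q(J, R) = -2 (q(J, R) = 10 - 12 = -2)
w - q(-10, T) = 489 - 1*(-2) = 489 + 2 = 491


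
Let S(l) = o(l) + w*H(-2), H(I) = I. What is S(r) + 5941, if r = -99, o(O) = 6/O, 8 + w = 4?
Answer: 196315/33 ≈ 5948.9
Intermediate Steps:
w = -4 (w = -8 + 4 = -4)
S(l) = 8 + 6/l (S(l) = 6/l - 4*(-2) = 6/l + 8 = 8 + 6/l)
S(r) + 5941 = (8 + 6/(-99)) + 5941 = (8 + 6*(-1/99)) + 5941 = (8 - 2/33) + 5941 = 262/33 + 5941 = 196315/33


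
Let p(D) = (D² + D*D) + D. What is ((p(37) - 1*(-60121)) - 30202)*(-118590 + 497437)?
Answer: 12386023818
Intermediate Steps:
p(D) = D + 2*D² (p(D) = (D² + D²) + D = 2*D² + D = D + 2*D²)
((p(37) - 1*(-60121)) - 30202)*(-118590 + 497437) = ((37*(1 + 2*37) - 1*(-60121)) - 30202)*(-118590 + 497437) = ((37*(1 + 74) + 60121) - 30202)*378847 = ((37*75 + 60121) - 30202)*378847 = ((2775 + 60121) - 30202)*378847 = (62896 - 30202)*378847 = 32694*378847 = 12386023818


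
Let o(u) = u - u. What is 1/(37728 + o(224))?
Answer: 1/37728 ≈ 2.6505e-5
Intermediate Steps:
o(u) = 0
1/(37728 + o(224)) = 1/(37728 + 0) = 1/37728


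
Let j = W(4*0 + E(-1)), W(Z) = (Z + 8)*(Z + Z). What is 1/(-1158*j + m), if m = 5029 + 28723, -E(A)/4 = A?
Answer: -1/77416 ≈ -1.2917e-5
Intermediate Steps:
E(A) = -4*A
W(Z) = 2*Z*(8 + Z) (W(Z) = (8 + Z)*(2*Z) = 2*Z*(8 + Z))
j = 96 (j = 2*(4*0 - 4*(-1))*(8 + (4*0 - 4*(-1))) = 2*(0 + 4)*(8 + (0 + 4)) = 2*4*(8 + 4) = 2*4*12 = 96)
m = 33752
1/(-1158*j + m) = 1/(-1158*96 + 33752) = 1/(-111168 + 33752) = 1/(-77416) = -1/77416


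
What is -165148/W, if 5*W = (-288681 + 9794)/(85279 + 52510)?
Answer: 113777888860/278887 ≈ 4.0797e+5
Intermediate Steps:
W = -278887/688945 (W = ((-288681 + 9794)/(85279 + 52510))/5 = (-278887/137789)/5 = (-278887*1/137789)/5 = (⅕)*(-278887/137789) = -278887/688945 ≈ -0.40480)
-165148/W = -165148/(-278887/688945) = -165148*(-688945/278887) = 113777888860/278887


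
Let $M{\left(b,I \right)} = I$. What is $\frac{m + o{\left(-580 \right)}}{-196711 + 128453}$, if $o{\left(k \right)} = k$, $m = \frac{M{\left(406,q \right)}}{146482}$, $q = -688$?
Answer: $\frac{21240062}{2499642089} \approx 0.0084972$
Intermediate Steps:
$m = - \frac{344}{73241}$ ($m = - \frac{688}{146482} = \left(-688\right) \frac{1}{146482} = - \frac{344}{73241} \approx -0.0046968$)
$\frac{m + o{\left(-580 \right)}}{-196711 + 128453} = \frac{- \frac{344}{73241} - 580}{-196711 + 128453} = - \frac{42480124}{73241 \left(-68258\right)} = \left(- \frac{42480124}{73241}\right) \left(- \frac{1}{68258}\right) = \frac{21240062}{2499642089}$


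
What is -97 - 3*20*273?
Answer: -16477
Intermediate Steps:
-97 - 3*20*273 = -97 - 60*273 = -97 - 16380 = -16477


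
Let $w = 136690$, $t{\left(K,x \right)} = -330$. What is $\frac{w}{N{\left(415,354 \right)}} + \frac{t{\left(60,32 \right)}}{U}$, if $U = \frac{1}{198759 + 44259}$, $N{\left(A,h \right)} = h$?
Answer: $- \frac{14194613035}{177} \approx -8.0196 \cdot 10^{7}$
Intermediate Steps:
$U = \frac{1}{243018} \approx 4.1149 \cdot 10^{-6}$
$\frac{w}{N{\left(415,354 \right)}} + \frac{t{\left(60,32 \right)}}{U} = \frac{136690}{354} - 330 \frac{1}{\frac{1}{243018}} = 136690 \cdot \frac{1}{354} - 80195940 = \frac{68345}{177} - 80195940 = - \frac{14194613035}{177}$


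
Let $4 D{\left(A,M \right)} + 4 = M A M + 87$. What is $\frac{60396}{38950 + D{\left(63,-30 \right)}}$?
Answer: $\frac{11504}{10123} \approx 1.1364$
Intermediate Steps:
$D{\left(A,M \right)} = \frac{83}{4} + \frac{A M^{2}}{4}$ ($D{\left(A,M \right)} = -1 + \frac{M A M + 87}{4} = -1 + \frac{A M M + 87}{4} = -1 + \frac{A M^{2} + 87}{4} = -1 + \frac{87 + A M^{2}}{4} = -1 + \left(\frac{87}{4} + \frac{A M^{2}}{4}\right) = \frac{83}{4} + \frac{A M^{2}}{4}$)
$\frac{60396}{38950 + D{\left(63,-30 \right)}} = \frac{60396}{38950 + \left(\frac{83}{4} + \frac{1}{4} \cdot 63 \left(-30\right)^{2}\right)} = \frac{60396}{38950 + \left(\frac{83}{4} + \frac{1}{4} \cdot 63 \cdot 900\right)} = \frac{60396}{38950 + \left(\frac{83}{4} + 14175\right)} = \frac{60396}{38950 + \frac{56783}{4}} = \frac{60396}{\frac{212583}{4}} = 60396 \cdot \frac{4}{212583} = \frac{11504}{10123}$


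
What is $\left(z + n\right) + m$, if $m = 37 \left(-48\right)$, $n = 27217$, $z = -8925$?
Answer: $16516$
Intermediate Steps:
$m = -1776$
$\left(z + n\right) + m = \left(-8925 + 27217\right) - 1776 = 18292 - 1776 = 16516$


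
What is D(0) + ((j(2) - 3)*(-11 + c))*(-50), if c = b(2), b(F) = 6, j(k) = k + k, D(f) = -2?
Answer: 248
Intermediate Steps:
j(k) = 2*k
c = 6
D(0) + ((j(2) - 3)*(-11 + c))*(-50) = -2 + ((2*2 - 3)*(-11 + 6))*(-50) = -2 + ((4 - 3)*(-5))*(-50) = -2 + (1*(-5))*(-50) = -2 - 5*(-50) = -2 + 250 = 248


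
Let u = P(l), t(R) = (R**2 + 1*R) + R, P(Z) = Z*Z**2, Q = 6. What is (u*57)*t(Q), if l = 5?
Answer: 342000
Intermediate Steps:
P(Z) = Z**3
t(R) = R**2 + 2*R (t(R) = (R**2 + R) + R = (R + R**2) + R = R**2 + 2*R)
u = 125 (u = 5**3 = 125)
(u*57)*t(Q) = (125*57)*(6*(2 + 6)) = 7125*(6*8) = 7125*48 = 342000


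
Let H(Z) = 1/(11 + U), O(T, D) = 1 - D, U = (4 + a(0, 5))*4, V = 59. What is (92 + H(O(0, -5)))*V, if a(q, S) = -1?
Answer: 124903/23 ≈ 5430.6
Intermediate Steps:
U = 12 (U = (4 - 1)*4 = 3*4 = 12)
H(Z) = 1/23 (H(Z) = 1/(11 + 12) = 1/23)
(92 + H(O(0, -5)))*V = (92 + 1/23)*59 = (2117/23)*59 = 124903/23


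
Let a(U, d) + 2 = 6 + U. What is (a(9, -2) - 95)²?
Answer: 6724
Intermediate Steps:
a(U, d) = 4 + U (a(U, d) = -2 + (6 + U) = 4 + U)
(a(9, -2) - 95)² = ((4 + 9) - 95)² = (13 - 95)² = (-82)² = 6724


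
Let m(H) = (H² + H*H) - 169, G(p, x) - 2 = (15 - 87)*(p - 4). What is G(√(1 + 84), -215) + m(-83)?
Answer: 13899 - 72*√85 ≈ 13235.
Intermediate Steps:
G(p, x) = 290 - 72*p (G(p, x) = 2 + (15 - 87)*(p - 4) = 2 - 72*(-4 + p) = 2 + (288 - 72*p) = 290 - 72*p)
m(H) = -169 + 2*H² (m(H) = (H² + H²) - 169 = 2*H² - 169 = -169 + 2*H²)
G(√(1 + 84), -215) + m(-83) = (290 - 72*√(1 + 84)) + (-169 + 2*(-83)²) = (290 - 72*√85) + (-169 + 2*6889) = (290 - 72*√85) + (-169 + 13778) = (290 - 72*√85) + 13609 = 13899 - 72*√85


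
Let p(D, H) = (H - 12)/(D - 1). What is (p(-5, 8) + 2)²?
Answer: 64/9 ≈ 7.1111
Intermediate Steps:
p(D, H) = (-12 + H)/(-1 + D)
(p(-5, 8) + 2)² = ((-12 + 8)/(-1 - 5) + 2)² = (-4/(-6) + 2)² = (-⅙*(-4) + 2)² = (⅔ + 2)² = (8/3)² = 64/9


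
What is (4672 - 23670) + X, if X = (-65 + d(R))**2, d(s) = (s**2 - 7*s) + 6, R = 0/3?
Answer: -15517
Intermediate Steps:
R = 0 (R = 0*(1/3) = 0)
d(s) = 6 + s**2 - 7*s
X = 3481 (X = (-65 + (6 + 0**2 - 7*0))**2 = (-65 + (6 + 0 + 0))**2 = (-65 + 6)**2 = (-59)**2 = 3481)
(4672 - 23670) + X = (4672 - 23670) + 3481 = -18998 + 3481 = -15517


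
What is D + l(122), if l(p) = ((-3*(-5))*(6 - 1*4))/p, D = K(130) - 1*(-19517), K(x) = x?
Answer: 1198482/61 ≈ 19647.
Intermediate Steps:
D = 19647 (D = 130 - 1*(-19517) = 130 + 19517 = 19647)
l(p) = 30/p (l(p) = (15*(6 - 4))/p = (15*2)/p = 30/p)
D + l(122) = 19647 + 30/122 = 19647 + 30*(1/122) = 19647 + 15/61 = 1198482/61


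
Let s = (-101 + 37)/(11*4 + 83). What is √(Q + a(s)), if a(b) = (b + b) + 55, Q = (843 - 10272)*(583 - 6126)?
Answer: √842982201002/127 ≈ 7229.5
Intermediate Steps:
Q = 52264947 (Q = -9429*(-5543) = 52264947)
s = -64/127 (s = -64/(44 + 83) = -64/127 ≈ -0.50394)
a(b) = 55 + 2*b (a(b) = 2*b + 55 = 55 + 2*b)
√(Q + a(s)) = √(52264947 + (55 + 2*(-64/127))) = √(52264947 + (55 - 128/127)) = √(52264947 + 6857/127) = √(6637655126/127) = √842982201002/127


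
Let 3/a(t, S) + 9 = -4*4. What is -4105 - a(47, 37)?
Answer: -102622/25 ≈ -4104.9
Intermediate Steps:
a(t, S) = -3/25 (a(t, S) = 3/(-9 - 4*4) = 3/(-9 - 16) = 3/(-25) = 3*(-1/25) = -3/25)
-4105 - a(47, 37) = -4105 - 1*(-3/25) = -4105 + 3/25 = -102622/25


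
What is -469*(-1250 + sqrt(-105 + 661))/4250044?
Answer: 293125/2125022 - 469*sqrt(139)/2125022 ≈ 0.13534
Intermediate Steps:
-469*(-1250 + sqrt(-105 + 661))/4250044 = -469*(-1250 + sqrt(556))*(1/4250044) = -469*(-1250 + 2*sqrt(139))*(1/4250044) = (586250 - 938*sqrt(139))*(1/4250044) = 293125/2125022 - 469*sqrt(139)/2125022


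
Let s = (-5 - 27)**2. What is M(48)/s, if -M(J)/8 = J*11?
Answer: -33/8 ≈ -4.1250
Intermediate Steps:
M(J) = -88*J (M(J) = -8*J*11 = -88*J)
s = 1024 (s = (-32)**2 = 1024)
M(48)/s = -88*48/1024 = -4224*1/1024 = -33/8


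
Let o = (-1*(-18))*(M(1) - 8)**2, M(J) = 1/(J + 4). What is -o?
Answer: -27378/25 ≈ -1095.1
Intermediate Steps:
M(J) = 1/(4 + J)
o = 27378/25 (o = (-1*(-18))*(1/(4 + 1) - 8)**2 = 18*(1/5 - 8)**2 = 18*(-39/5)**2 = 18*(1521/25) = 27378/25 ≈ 1095.1)
-o = -1*27378/25 = -27378/25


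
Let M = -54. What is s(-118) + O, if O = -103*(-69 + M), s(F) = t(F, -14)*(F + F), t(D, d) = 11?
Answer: 10073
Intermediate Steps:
s(F) = 22*F (s(F) = 11*(F + F) = 11*(2*F) = 22*F)
O = 12669 (O = -103*(-69 - 54) = -103*(-123) = 12669)
s(-118) + O = 22*(-118) + 12669 = -2596 + 12669 = 10073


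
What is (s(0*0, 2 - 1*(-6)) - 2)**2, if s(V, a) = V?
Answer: 4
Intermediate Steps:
(s(0*0, 2 - 1*(-6)) - 2)**2 = (0*0 - 2)**2 = (0 - 2)**2 = (-2)**2 = 4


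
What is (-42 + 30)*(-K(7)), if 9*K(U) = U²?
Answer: 196/3 ≈ 65.333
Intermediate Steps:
K(U) = U²/9
(-42 + 30)*(-K(7)) = (-42 + 30)*(-7²/9) = -(-12)*(⅑)*49 = -(-12)*49/9 = -12*(-49/9) = 196/3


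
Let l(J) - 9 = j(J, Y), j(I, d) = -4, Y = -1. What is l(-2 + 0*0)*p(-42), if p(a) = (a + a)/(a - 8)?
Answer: 42/5 ≈ 8.4000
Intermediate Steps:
l(J) = 5 (l(J) = 9 - 4 = 5)
p(a) = 2*a/(-8 + a) (p(a) = (2*a)/(-8 + a) = 2*a/(-8 + a))
l(-2 + 0*0)*p(-42) = 5*(2*(-42)/(-8 - 42)) = 5*(2*(-42)/(-50)) = 5*(2*(-42)*(-1/50)) = 5*(42/25) = 42/5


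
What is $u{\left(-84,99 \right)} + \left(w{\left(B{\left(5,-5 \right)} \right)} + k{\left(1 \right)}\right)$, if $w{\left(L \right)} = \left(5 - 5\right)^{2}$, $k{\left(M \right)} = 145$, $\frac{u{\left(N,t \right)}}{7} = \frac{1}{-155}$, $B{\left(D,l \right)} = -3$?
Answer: $\frac{22468}{155} \approx 144.95$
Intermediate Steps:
$u{\left(N,t \right)} = - \frac{7}{155}$ ($u{\left(N,t \right)} = \frac{7}{-155} = 7 \left(- \frac{1}{155}\right) = - \frac{7}{155}$)
$w{\left(L \right)} = 0$ ($w{\left(L \right)} = 0^{2} = 0$)
$u{\left(-84,99 \right)} + \left(w{\left(B{\left(5,-5 \right)} \right)} + k{\left(1 \right)}\right) = - \frac{7}{155} + \left(0 + 145\right) = - \frac{7}{155} + 145 = \frac{22468}{155}$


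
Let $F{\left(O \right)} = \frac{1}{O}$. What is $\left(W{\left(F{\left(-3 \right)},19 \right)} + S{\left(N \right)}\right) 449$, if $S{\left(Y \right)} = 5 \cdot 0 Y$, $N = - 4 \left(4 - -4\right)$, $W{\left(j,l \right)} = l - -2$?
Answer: $9429$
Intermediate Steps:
$W{\left(j,l \right)} = 2 + l$ ($W{\left(j,l \right)} = l + 2 = 2 + l$)
$N = -32$ ($N = - 4 \left(4 + 4\right) = \left(-4\right) 8 = -32$)
$S{\left(Y \right)} = 0$ ($S{\left(Y \right)} = 0 Y = 0$)
$\left(W{\left(F{\left(-3 \right)},19 \right)} + S{\left(N \right)}\right) 449 = \left(\left(2 + 19\right) + 0\right) 449 = \left(21 + 0\right) 449 = 21 \cdot 449 = 9429$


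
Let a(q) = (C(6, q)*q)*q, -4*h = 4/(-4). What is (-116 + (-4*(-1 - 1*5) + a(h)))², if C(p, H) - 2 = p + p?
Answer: 531441/64 ≈ 8303.8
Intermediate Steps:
C(p, H) = 2 + 2*p (C(p, H) = 2 + (p + p) = 2 + 2*p)
h = ¼ (h = -1/(-4) = -(-1)/4 = -¼*(-1) = ¼ ≈ 0.25000)
a(q) = 14*q² (a(q) = ((2 + 2*6)*q)*q = ((2 + 12)*q)*q = (14*q)*q = 14*q²)
(-116 + (-4*(-1 - 1*5) + a(h)))² = (-116 + (-4*(-1 - 1*5) + 14*(¼)²))² = (-116 + (-4*(-1 - 5) + 14*(1/16)))² = (-116 + (-4*(-6) + 7/8))² = (-116 + (24 + 7/8))² = (-116 + 199/8)² = (-729/8)² = 531441/64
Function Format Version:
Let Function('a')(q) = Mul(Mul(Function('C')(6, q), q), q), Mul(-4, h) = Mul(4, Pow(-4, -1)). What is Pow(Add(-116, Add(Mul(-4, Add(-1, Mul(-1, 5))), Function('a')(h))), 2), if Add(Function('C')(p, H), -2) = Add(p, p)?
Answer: Rational(531441, 64) ≈ 8303.8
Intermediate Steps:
Function('C')(p, H) = Add(2, Mul(2, p)) (Function('C')(p, H) = Add(2, Add(p, p)) = Add(2, Mul(2, p)))
h = Rational(1, 4) (h = Mul(Rational(-1, 4), Mul(4, Pow(-4, -1))) = Mul(Rational(-1, 4), Mul(4, Rational(-1, 4))) = Mul(Rational(-1, 4), -1) = Rational(1, 4) ≈ 0.25000)
Function('a')(q) = Mul(14, Pow(q, 2)) (Function('a')(q) = Mul(Mul(Add(2, Mul(2, 6)), q), q) = Mul(Mul(Add(2, 12), q), q) = Mul(Mul(14, q), q) = Mul(14, Pow(q, 2)))
Pow(Add(-116, Add(Mul(-4, Add(-1, Mul(-1, 5))), Function('a')(h))), 2) = Pow(Add(-116, Add(Mul(-4, Add(-1, Mul(-1, 5))), Mul(14, Pow(Rational(1, 4), 2)))), 2) = Pow(Add(-116, Add(Mul(-4, Add(-1, -5)), Mul(14, Rational(1, 16)))), 2) = Pow(Add(-116, Add(Mul(-4, -6), Rational(7, 8))), 2) = Pow(Add(-116, Add(24, Rational(7, 8))), 2) = Pow(Add(-116, Rational(199, 8)), 2) = Pow(Rational(-729, 8), 2) = Rational(531441, 64)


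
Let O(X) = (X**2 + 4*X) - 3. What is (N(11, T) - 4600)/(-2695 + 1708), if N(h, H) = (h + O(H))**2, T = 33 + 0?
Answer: -501947/329 ≈ -1525.7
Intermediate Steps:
T = 33
O(X) = -3 + X**2 + 4*X
N(h, H) = (-3 + h + H**2 + 4*H)**2 (N(h, H) = (h + (-3 + H**2 + 4*H))**2 = (-3 + h + H**2 + 4*H)**2)
(N(11, T) - 4600)/(-2695 + 1708) = ((-3 + 11 + 33**2 + 4*33)**2 - 4600)/(-2695 + 1708) = ((-3 + 11 + 1089 + 132)**2 - 4600)/(-987) = (1229**2 - 4600)*(-1/987) = (1510441 - 4600)*(-1/987) = 1505841*(-1/987) = -501947/329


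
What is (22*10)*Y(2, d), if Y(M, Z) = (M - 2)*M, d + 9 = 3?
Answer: 0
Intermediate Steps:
d = -6 (d = -9 + 3 = -6)
Y(M, Z) = M*(-2 + M) (Y(M, Z) = (-2 + M)*M = M*(-2 + M))
(22*10)*Y(2, d) = (22*10)*(2*(-2 + 2)) = 220*(2*0) = 220*0 = 0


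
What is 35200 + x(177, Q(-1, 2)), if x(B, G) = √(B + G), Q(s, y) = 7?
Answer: 35200 + 2*√46 ≈ 35214.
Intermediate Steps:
35200 + x(177, Q(-1, 2)) = 35200 + √(177 + 7) = 35200 + √184 = 35200 + 2*√46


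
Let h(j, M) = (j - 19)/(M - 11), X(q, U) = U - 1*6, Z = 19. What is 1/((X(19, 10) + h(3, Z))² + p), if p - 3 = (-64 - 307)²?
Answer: 1/137648 ≈ 7.2649e-6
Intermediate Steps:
X(q, U) = -6 + U (X(q, U) = U - 6 = -6 + U)
h(j, M) = (-19 + j)/(-11 + M)
p = 137644 (p = 3 + (-64 - 307)² = 3 + (-371)² = 3 + 137641 = 137644)
1/((X(19, 10) + h(3, Z))² + p) = 1/(((-6 + 10) + (-19 + 3)/(-11 + 19))² + 137644) = 1/((4 - 16/8)² + 137644) = 1/((4 + (⅛)*(-16))² + 137644) = 1/((4 - 2)² + 137644) = 1/(2² + 137644) = 1/(4 + 137644) = 1/137648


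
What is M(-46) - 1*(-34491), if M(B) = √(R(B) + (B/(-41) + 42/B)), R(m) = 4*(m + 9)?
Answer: 34491 + I*√131423081/943 ≈ 34491.0 + 12.157*I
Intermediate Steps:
R(m) = 36 + 4*m (R(m) = 4*(9 + m) = 36 + 4*m)
M(B) = √(36 + 42/B + 163*B/41) (M(B) = √((36 + 4*B) + (B/(-41) + 42/B)) = √((36 + 4*B) + (B*(-1/41) + 42/B)) = √((36 + 4*B) + (-B/41 + 42/B)) = √((36 + 4*B) + (42/B - B/41)) = √(36 + 42/B + 163*B/41))
M(-46) - 1*(-34491) = √(60516 + 6683*(-46) + 70602/(-46))/41 - 1*(-34491) = √(60516 - 307418 + 70602*(-1/46))/41 + 34491 = √(60516 - 307418 - 35301/23)/41 + 34491 = √(-5714047/23)/41 + 34491 = (I*√131423081/23)/41 + 34491 = I*√131423081/943 + 34491 = 34491 + I*√131423081/943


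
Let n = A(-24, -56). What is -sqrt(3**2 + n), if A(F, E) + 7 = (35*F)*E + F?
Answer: -sqrt(47018) ≈ -216.84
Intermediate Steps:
A(F, E) = -7 + F + 35*E*F (A(F, E) = -7 + ((35*F)*E + F) = -7 + (35*E*F + F) = -7 + (F + 35*E*F) = -7 + F + 35*E*F)
n = 47009 (n = -7 - 24 + 35*(-56)*(-24) = -7 - 24 + 47040 = 47009)
-sqrt(3**2 + n) = -sqrt(3**2 + 47009) = -sqrt(9 + 47009) = -sqrt(47018)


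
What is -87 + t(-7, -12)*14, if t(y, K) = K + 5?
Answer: -185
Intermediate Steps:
t(y, K) = 5 + K
-87 + t(-7, -12)*14 = -87 + (5 - 12)*14 = -87 - 7*14 = -87 - 98 = -185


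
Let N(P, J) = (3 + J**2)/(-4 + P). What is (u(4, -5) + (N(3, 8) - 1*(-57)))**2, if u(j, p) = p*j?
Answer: 900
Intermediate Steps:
u(j, p) = j*p
N(P, J) = (3 + J**2)/(-4 + P)
(u(4, -5) + (N(3, 8) - 1*(-57)))**2 = (4*(-5) + ((3 + 8**2)/(-4 + 3) - 1*(-57)))**2 = (-20 + ((3 + 64)/(-1) + 57))**2 = (-20 + (-1*67 + 57))**2 = (-20 + (-67 + 57))**2 = (-20 - 10)**2 = (-30)**2 = 900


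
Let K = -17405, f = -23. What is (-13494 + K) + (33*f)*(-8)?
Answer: -24827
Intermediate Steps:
(-13494 + K) + (33*f)*(-8) = (-13494 - 17405) + (33*(-23))*(-8) = -30899 - 759*(-8) = -30899 + 6072 = -24827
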